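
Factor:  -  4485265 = - 5^1*897053^1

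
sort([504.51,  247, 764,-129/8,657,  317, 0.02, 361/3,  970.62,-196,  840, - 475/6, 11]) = [ - 196,-475/6, - 129/8,0.02,11,361/3, 247, 317,  504.51, 657,  764, 840,970.62]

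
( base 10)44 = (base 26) 1I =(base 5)134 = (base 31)1d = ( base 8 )54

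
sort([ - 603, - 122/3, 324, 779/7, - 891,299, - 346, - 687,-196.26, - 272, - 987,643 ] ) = [ - 987, -891, - 687,-603, - 346, - 272, - 196.26, - 122/3, 779/7,299, 324,643 ] 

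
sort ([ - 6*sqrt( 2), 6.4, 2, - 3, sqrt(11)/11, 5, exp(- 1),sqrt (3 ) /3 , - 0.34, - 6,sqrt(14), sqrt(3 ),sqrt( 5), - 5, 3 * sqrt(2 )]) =[  -  6*sqrt( 2 ), - 6,-5, - 3 , - 0.34, sqrt(11)/11,exp(-1), sqrt( 3)/3, sqrt (3), 2,sqrt( 5 ), sqrt(14), 3 * sqrt( 2), 5, 6.4 ]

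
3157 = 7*451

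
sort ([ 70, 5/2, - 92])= [ - 92,5/2,70 ]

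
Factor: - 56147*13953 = -3^1*7^1*13^1*617^1*4651^1 = - 783419091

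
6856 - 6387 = 469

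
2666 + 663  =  3329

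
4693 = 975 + 3718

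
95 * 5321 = 505495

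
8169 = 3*2723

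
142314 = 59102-- 83212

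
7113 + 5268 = 12381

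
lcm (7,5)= 35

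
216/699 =72/233 = 0.31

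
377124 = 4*94281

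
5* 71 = 355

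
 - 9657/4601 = -9657/4601=- 2.10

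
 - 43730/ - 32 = 1366+9/16 = 1366.56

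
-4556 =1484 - 6040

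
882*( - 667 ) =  - 588294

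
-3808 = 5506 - 9314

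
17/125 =17/125 = 0.14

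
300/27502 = 150/13751 =0.01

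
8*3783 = 30264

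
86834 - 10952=75882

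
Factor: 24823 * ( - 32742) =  - 812754666 = - 2^1*3^2*17^1*103^1*107^1 * 241^1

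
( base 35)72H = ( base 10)8662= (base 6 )104034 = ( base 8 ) 20726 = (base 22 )HJG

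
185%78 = 29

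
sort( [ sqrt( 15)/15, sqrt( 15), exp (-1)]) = [ sqrt(15 ) /15,exp(-1), sqrt(15)]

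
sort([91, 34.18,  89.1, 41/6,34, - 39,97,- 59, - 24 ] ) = [ - 59, - 39, -24,41/6,34, 34.18,89.1, 91,97 ]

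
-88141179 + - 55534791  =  -143675970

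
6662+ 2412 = 9074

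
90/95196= 15/15866 = 0.00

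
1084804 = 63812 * 17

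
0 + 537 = 537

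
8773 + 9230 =18003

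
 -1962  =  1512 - 3474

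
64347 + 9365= 73712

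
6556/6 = 1092+ 2/3 = 1092.67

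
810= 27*30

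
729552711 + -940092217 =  - 210539506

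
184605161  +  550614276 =735219437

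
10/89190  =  1/8919=0.00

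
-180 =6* ( - 30 ) 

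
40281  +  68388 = 108669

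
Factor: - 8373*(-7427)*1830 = 113800875930=2^1*3^2*5^1*7^1 *61^1  *1061^1*2791^1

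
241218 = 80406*3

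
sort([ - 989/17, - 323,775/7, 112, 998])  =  [ - 323,-989/17,775/7,112,998] 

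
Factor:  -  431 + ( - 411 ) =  - 2^1*421^1=- 842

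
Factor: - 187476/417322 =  - 93738/208661 = -2^1*3^1*17^1*31^( - 1)*53^(  -  1)*127^( - 1 )*919^1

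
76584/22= 3481 + 1/11 = 3481.09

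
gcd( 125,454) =1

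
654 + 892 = 1546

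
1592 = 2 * 796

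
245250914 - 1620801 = 243630113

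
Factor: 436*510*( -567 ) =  - 2^3*3^5*5^1*7^1  *17^1 * 109^1 = - 126078120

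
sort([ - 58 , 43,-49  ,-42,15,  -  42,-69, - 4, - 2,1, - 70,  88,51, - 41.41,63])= [ - 70, - 69, - 58,  -  49,-42, - 42,-41.41,- 4, -2, 1,15,43, 51,63 , 88 ]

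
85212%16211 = 4157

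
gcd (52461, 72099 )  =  9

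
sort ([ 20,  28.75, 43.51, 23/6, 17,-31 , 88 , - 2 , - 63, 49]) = [-63,-31, - 2, 23/6,17, 20, 28.75  ,  43.51,49, 88]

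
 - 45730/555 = - 9146/111 = - 82.40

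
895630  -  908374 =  - 12744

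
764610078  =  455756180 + 308853898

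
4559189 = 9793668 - 5234479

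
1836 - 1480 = 356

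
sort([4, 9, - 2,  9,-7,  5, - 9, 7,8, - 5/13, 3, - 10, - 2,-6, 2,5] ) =[  -  10, - 9,-7,  -  6,-2,-2, - 5/13 , 2, 3, 4, 5, 5, 7,8, 9, 9 ] 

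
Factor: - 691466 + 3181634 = 2490168 = 2^3*3^1*31^1 *3347^1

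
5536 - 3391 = 2145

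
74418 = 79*942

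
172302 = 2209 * 78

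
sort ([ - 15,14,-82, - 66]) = [ - 82,- 66 , - 15,14]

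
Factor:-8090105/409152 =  - 2^(  -  6)* 3^(-1 )*5^1*19^1*2131^( - 1)*85159^1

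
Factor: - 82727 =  - 82727^1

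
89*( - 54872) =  - 4883608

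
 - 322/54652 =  - 161/27326 = - 0.01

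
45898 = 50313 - 4415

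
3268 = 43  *76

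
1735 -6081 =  - 4346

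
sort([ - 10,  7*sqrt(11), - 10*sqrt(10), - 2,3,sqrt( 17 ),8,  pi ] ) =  [- 10*sqrt(10 ),-10,-2, 3,pi,sqrt(17 ), 8,7*sqrt(11)]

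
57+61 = 118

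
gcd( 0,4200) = 4200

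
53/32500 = 53/32500 = 0.00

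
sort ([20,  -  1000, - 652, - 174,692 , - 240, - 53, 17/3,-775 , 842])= [ - 1000,-775,- 652, - 240, -174, -53, 17/3, 20,692, 842 ]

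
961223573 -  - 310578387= 1271801960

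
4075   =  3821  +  254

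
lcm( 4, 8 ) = 8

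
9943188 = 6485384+3457804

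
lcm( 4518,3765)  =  22590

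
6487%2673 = 1141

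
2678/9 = 2678/9= 297.56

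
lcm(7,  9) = 63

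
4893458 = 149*32842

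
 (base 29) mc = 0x28A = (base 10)650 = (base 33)jn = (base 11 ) 541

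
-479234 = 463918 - 943152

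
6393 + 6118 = 12511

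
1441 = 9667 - 8226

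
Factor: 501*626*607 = 190370982 = 2^1*3^1*167^1*313^1 * 607^1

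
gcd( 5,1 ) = 1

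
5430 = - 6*( - 905 ) 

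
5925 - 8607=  -2682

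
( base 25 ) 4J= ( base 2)1110111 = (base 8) 167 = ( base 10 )119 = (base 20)5j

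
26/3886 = 13/1943 = 0.01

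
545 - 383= 162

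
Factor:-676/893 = -2^2 * 13^2 * 19^(-1)*47^( - 1) 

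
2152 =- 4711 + 6863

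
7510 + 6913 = 14423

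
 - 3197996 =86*(-37186 ) 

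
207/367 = 207/367 = 0.56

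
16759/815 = 20 + 459/815=   20.56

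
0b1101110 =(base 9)132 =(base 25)4a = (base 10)110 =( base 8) 156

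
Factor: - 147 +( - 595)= - 742 = - 2^1*7^1*53^1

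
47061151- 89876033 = - 42814882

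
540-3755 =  - 3215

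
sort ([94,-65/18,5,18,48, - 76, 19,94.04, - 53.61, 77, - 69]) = [  -  76, - 69, -53.61,-65/18,5,18, 19,48,77,94,94.04 ] 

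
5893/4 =5893/4  =  1473.25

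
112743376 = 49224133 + 63519243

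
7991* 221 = 1766011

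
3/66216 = 1/22072 =0.00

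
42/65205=2/3105 = 0.00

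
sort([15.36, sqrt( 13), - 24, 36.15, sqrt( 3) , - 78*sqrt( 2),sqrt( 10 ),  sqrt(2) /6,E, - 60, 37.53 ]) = [ - 78*sqrt(2), - 60,-24, sqrt( 2)/6, sqrt( 3) , E,sqrt( 10),sqrt(13),15.36, 36.15,  37.53]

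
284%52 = 24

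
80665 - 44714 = 35951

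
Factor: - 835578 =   -  2^1*3^2*61^1*761^1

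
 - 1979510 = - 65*30454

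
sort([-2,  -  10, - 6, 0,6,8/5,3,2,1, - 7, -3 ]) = [ - 10, - 7,- 6, - 3, - 2,0, 1,8/5, 2,3, 6]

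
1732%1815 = 1732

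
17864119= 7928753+9935366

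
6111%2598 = 915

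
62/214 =31/107 = 0.29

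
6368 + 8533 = 14901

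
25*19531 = 488275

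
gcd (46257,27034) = 1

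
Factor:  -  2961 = -3^2*7^1 * 47^1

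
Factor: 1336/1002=2^2*3^( - 1) = 4/3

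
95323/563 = 95323/563 = 169.31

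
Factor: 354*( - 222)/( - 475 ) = 78588/475=2^2*3^2*5^( - 2 )*19^( - 1)*37^1 * 59^1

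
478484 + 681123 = 1159607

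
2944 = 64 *46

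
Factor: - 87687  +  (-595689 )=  - 2^4 *3^1*23^1 * 619^1  =  - 683376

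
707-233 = 474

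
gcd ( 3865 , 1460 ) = 5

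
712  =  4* 178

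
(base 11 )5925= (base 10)7771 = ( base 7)31441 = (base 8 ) 17133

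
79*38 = 3002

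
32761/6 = 32761/6 = 5460.17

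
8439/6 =1406 + 1/2 =1406.50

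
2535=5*507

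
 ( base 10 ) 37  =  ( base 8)45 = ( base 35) 12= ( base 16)25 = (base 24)1D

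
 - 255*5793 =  - 1477215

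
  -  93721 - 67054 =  - 160775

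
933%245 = 198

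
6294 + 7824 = 14118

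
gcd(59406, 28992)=6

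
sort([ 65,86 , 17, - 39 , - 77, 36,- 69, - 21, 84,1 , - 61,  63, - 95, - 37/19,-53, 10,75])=[ - 95, - 77, - 69,-61,- 53,- 39 , - 21, - 37/19,1, 10, 17,36, 63,65,75, 84,86]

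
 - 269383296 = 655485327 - 924868623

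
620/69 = 620/69=8.99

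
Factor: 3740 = 2^2*5^1*11^1*17^1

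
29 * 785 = 22765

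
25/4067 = 25/4067 =0.01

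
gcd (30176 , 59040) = 1312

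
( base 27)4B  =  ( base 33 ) 3k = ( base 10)119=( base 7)230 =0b1110111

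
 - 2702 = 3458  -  6160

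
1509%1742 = 1509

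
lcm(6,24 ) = 24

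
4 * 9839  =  39356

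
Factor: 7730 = 2^1*5^1  *773^1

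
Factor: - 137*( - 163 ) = 22331 =137^1*163^1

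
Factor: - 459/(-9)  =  3^1*17^1= 51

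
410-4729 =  - 4319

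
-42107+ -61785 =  - 103892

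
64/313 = 64/313 = 0.20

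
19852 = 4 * 4963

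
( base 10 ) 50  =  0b110010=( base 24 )22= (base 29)1L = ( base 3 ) 1212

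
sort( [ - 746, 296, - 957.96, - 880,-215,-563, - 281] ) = [ - 957.96,-880,-746, - 563, -281, - 215, 296 ]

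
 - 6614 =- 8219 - -1605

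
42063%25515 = 16548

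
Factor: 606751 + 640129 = 1246880 = 2^5*  5^1*7793^1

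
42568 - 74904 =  - 32336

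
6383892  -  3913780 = 2470112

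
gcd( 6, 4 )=2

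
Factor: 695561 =695561^1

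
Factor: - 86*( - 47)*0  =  0^1 = 0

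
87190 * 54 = 4708260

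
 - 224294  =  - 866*259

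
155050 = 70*2215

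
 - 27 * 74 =-1998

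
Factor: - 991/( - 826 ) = 2^( - 1 ) *7^( - 1) * 59^ ( - 1)*991^1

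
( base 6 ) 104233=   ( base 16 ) 221D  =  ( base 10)8733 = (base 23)gbg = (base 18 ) 18H3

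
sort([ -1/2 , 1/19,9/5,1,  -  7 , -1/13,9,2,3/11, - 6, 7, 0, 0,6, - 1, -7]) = [ - 7, - 7, - 6, - 1, - 1/2, - 1/13 , 0, 0,1/19,3/11 , 1,9/5 , 2, 6, 7,9 ] 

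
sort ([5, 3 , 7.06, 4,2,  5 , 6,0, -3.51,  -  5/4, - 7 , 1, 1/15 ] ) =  [ - 7, - 3.51, - 5/4,0, 1/15, 1, 2,3, 4, 5, 5 , 6 , 7.06 ] 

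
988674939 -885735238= 102939701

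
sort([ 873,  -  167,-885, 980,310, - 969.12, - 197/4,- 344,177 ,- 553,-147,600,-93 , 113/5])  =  [ - 969.12, - 885,- 553, - 344, - 167,  -  147, -93,- 197/4,113/5 , 177, 310,600, 873, 980]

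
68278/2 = 34139 = 34139.00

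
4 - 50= - 46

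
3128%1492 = 144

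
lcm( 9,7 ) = 63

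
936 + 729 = 1665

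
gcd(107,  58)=1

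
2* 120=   240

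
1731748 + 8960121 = 10691869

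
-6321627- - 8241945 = 1920318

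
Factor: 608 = 2^5*19^1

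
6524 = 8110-1586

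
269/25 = 10+ 19/25  =  10.76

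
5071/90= 5071/90 = 56.34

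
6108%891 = 762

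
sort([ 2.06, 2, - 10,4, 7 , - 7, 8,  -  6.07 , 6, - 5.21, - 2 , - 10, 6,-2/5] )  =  [-10,  -  10,-7, - 6.07, - 5.21,- 2, - 2/5, 2, 2.06, 4,6,6 , 7,8]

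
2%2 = 0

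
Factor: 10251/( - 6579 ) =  - 43^( - 1 )*67^1 = - 67/43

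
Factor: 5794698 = 2^1 * 3^1 * 7^1*  13^1 * 10613^1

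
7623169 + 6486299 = 14109468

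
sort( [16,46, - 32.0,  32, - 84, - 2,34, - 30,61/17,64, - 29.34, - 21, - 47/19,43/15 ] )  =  [ - 84, - 32.0, - 30, - 29.34, - 21, - 47/19,-2,43/15, 61/17,16,32,  34,46, 64]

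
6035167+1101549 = 7136716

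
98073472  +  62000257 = 160073729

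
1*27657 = 27657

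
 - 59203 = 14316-73519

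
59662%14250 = 2662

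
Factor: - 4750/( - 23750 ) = 5^ ( - 1 ) = 1/5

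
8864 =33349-24485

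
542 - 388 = 154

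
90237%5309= 5293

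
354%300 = 54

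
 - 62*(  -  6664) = 413168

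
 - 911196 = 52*( - 17523)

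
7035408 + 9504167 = 16539575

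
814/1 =814= 814.00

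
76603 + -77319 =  - 716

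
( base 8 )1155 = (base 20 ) 1B1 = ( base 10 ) 621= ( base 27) N0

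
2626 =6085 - 3459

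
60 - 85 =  - 25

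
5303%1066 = 1039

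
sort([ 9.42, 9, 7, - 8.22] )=[ - 8.22, 7,9, 9.42 ] 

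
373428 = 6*62238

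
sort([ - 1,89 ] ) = [ - 1, 89]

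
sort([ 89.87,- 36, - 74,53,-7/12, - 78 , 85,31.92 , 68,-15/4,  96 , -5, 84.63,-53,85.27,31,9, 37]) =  [-78, - 74 , - 53, - 36, - 5 , - 15/4,-7/12,  9 , 31 , 31.92, 37, 53, 68, 84.63,85,85.27,89.87 , 96]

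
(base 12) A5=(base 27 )4H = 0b1111101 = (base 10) 125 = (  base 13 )98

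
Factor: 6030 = 2^1*3^2*5^1 *67^1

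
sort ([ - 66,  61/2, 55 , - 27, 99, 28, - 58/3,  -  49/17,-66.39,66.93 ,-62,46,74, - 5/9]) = [  -  66.39 ,  -  66, - 62, -27 , - 58/3,-49/17,  -  5/9,28, 61/2,46,55,66.93,74,  99 ] 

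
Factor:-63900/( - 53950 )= 2^1 * 3^2*13^( - 1)*71^1*83^( - 1) = 1278/1079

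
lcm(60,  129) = 2580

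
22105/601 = 36 + 469/601 = 36.78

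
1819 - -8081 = 9900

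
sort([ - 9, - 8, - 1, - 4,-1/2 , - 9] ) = [-9, - 9, - 8, - 4, - 1,  -  1/2]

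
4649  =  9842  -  5193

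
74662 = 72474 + 2188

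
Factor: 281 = 281^1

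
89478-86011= 3467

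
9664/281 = 9664/281 = 34.39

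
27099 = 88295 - 61196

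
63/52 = 63/52 = 1.21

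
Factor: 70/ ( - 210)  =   - 1/3 = - 3^( - 1 ) 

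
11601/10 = 11601/10  =  1160.10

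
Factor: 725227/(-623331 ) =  - 3^( - 2)*191^1* 3797^1* 69259^( - 1)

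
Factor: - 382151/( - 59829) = 3^( - 1)*37^( - 1 )*709^1=709/111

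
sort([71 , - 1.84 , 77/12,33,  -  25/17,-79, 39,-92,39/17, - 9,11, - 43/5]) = [ - 92, - 79,- 9,-43/5, - 1.84, - 25/17, 39/17,77/12, 11,33,39,71 ] 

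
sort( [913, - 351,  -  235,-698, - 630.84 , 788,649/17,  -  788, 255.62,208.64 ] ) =[  -  788, - 698, - 630.84,  -  351,  -  235,  649/17, 208.64 , 255.62  ,  788,  913]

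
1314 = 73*18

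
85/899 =85/899 =0.09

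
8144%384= 80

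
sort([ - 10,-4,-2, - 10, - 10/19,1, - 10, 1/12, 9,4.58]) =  [ - 10, - 10,  -  10, - 4,-2, - 10/19 , 1/12,1,4.58, 9]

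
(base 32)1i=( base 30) 1k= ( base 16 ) 32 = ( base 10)50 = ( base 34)1g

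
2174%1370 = 804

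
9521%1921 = 1837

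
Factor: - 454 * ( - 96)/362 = 2^5 * 3^1 *181^( - 1)*227^1 = 21792/181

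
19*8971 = 170449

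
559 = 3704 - 3145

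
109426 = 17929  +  91497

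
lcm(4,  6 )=12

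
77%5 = 2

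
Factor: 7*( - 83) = -581=-  7^1 * 83^1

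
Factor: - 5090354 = - 2^1*2545177^1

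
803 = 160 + 643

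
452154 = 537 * 842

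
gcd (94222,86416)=2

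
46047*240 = 11051280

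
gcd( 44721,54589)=1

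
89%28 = 5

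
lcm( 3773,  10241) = 71687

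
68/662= 34/331 = 0.10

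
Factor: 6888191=59^1*313^1*373^1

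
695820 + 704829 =1400649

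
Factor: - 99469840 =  - 2^4*5^1*1243373^1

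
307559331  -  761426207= -453866876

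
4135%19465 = 4135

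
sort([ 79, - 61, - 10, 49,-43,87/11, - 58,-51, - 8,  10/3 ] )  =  [ - 61, - 58,-51, - 43,-10, - 8,10/3, 87/11, 49, 79 ]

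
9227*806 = 7436962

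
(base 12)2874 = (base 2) 1001001011000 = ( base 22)9fa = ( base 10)4696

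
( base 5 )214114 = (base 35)61O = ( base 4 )1303301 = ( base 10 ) 7409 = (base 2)1110011110001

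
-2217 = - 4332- - 2115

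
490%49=0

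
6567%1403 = 955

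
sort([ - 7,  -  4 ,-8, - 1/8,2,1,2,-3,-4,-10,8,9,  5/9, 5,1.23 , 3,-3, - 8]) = [ - 10, - 8,-8, - 7, - 4, - 4, - 3, - 3,- 1/8,5/9,1, 1.23, 2, 2,3,5 , 8, 9] 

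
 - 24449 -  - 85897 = 61448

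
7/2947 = 1/421 = 0.00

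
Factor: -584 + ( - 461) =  - 1045 = - 5^1 * 11^1*19^1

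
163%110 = 53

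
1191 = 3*397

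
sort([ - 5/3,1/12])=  [ - 5/3,  1/12 ] 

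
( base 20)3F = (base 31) 2d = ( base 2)1001011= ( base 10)75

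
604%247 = 110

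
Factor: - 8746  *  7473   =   - 65358858 = - 2^1*3^1 * 47^1*53^1*4373^1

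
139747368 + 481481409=621228777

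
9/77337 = 1/8593=0.00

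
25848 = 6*4308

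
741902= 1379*538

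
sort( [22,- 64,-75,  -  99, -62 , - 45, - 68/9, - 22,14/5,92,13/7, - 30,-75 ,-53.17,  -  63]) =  [ - 99, -75,  -  75 , - 64, - 63,  -  62 , - 53.17,  -  45, - 30,  -  22, - 68/9 , 13/7, 14/5,22, 92]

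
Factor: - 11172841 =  - 281^1*39761^1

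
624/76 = 156/19 = 8.21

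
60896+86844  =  147740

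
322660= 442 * 730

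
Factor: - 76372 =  - 2^2*61^1*313^1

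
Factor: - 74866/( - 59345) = 82/65 = 2^1 * 5^(-1)*13^( - 1)*41^1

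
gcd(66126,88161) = 3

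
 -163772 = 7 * ( - 23396)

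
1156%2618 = 1156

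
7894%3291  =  1312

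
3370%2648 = 722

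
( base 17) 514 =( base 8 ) 2672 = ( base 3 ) 2000022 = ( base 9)2008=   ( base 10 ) 1466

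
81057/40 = 2026 +17/40= 2026.42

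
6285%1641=1362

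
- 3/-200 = 3/200 =0.01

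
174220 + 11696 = 185916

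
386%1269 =386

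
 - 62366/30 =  - 31183/15= - 2078.87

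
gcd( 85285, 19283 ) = 1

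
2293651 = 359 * 6389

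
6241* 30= 187230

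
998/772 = 499/386= 1.29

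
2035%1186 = 849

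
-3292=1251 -4543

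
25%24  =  1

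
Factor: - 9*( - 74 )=2^1*3^2*37^1 = 666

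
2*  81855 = 163710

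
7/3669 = 7/3669=0.00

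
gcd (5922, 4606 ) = 658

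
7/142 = 7/142 = 0.05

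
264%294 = 264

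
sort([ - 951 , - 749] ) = [-951, - 749]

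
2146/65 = 33 + 1/65 = 33.02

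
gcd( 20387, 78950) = 1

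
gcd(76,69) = 1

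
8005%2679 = 2647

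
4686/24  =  195 + 1/4 = 195.25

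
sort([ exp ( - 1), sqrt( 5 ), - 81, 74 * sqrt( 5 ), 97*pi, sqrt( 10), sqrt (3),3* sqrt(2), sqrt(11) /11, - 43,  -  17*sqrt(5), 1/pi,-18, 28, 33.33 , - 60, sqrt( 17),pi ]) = [ - 81 ,  -  60,-43,-17* sqrt(5), - 18,sqrt( 11 ) /11, 1/pi, exp(-1),sqrt(3), sqrt(5), pi,sqrt( 10),  sqrt ( 17 ), 3*sqrt( 2 ), 28,33.33,74*sqrt( 5), 97*pi ] 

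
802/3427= 802/3427  =  0.23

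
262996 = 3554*74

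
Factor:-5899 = -17^1*347^1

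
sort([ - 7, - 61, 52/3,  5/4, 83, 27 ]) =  [-61, - 7, 5/4, 52/3, 27, 83 ]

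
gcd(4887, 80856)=9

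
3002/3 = 1000  +  2/3 = 1000.67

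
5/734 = 5/734= 0.01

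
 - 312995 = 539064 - 852059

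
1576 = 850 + 726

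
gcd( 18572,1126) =2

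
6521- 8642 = -2121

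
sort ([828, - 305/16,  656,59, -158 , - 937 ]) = [ - 937,  -  158, - 305/16,  59,656, 828] 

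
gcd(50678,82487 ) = 1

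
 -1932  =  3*( - 644)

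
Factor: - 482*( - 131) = 2^1*131^1 * 241^1 = 63142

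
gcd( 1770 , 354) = 354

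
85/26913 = 85/26913 = 0.00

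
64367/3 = 64367/3= 21455.67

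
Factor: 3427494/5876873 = 2^1*3^1 *7^1*79^1*1033^1*2311^( - 1) * 2543^ ( - 1)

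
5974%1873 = 355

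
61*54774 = 3341214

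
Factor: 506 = 2^1*11^1*23^1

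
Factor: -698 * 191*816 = -108787488 = -2^5*3^1 * 17^1*191^1*349^1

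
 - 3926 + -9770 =-13696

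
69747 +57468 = 127215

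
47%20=7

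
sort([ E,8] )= [E  ,  8 ]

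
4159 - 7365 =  - 3206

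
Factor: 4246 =2^1*11^1*193^1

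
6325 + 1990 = 8315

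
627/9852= 209/3284   =  0.06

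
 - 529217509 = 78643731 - 607861240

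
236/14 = 118/7=16.86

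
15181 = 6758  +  8423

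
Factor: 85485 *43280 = 3699790800 = 2^4*3^1*5^2*41^1 * 139^1*541^1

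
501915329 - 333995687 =167919642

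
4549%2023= 503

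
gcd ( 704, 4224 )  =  704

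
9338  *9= 84042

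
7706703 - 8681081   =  -974378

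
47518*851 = 40437818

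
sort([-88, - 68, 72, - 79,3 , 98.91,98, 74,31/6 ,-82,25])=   [ - 88 , -82 , - 79,  -  68,  3,  31/6,  25, 72,  74,98,98.91] 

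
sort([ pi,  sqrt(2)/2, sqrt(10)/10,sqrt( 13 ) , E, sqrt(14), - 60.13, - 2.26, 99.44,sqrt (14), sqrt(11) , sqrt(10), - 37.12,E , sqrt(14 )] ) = [ - 60.13 , - 37.12,-2.26,  sqrt(10)/10,sqrt( 2)/2,E, E,pi, sqrt(10), sqrt( 11) , sqrt( 13),sqrt( 14), sqrt( 14 ), sqrt(14),99.44 ] 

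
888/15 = 296/5 = 59.20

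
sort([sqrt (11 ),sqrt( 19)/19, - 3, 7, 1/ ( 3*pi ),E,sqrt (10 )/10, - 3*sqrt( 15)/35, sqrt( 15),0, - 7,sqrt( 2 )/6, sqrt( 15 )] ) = [ - 7, - 3 , - 3*sqrt( 15)/35,0,1/ (3 * pi),sqrt ( 19)/19, sqrt( 2)/6,sqrt(10) /10 , E,sqrt ( 11),sqrt( 15 ), sqrt( 15 ),7]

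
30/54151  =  30/54151 = 0.00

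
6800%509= 183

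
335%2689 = 335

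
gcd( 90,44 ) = 2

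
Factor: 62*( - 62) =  - 2^2 * 31^2 = -3844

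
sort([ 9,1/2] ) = [1/2,9]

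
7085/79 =7085/79 =89.68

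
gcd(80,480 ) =80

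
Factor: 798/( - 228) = - 7/2 = - 2^( - 1 ) * 7^1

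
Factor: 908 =2^2*227^1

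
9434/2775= 9434/2775  =  3.40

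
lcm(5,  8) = 40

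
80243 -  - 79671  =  159914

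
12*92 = 1104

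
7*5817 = 40719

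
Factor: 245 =5^1*7^2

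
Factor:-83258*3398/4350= - 2^1*3^( - 1 )*5^(- 2) * 7^1  *  19^1*29^(-1)*313^1*1699^1= -  141455342/2175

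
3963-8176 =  - 4213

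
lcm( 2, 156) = 156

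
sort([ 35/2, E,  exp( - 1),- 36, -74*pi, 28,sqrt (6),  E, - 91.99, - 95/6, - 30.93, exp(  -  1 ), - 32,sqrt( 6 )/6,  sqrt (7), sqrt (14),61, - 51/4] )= [ - 74 * pi, - 91.99,  -  36, - 32, - 30.93, - 95/6,-51/4 , exp ( - 1) , exp( - 1 ),sqrt( 6)/6,sqrt(6),sqrt( 7), E, E, sqrt( 14), 35/2,28, 61] 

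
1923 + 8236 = 10159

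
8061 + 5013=13074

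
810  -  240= 570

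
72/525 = 24/175 =0.14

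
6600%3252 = 96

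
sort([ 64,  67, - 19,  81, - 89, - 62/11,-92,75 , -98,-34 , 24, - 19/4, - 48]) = [ - 98 ,-92, - 89,  -  48, - 34, - 19, - 62/11, - 19/4, 24,64, 67,75,  81]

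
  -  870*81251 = -70688370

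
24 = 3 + 21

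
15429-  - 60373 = 75802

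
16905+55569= 72474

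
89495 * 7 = 626465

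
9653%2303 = 441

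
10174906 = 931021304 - 920846398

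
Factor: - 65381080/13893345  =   -13076216/2778669 =- 2^3*3^(-2 ) * 29^1 * 89^( - 1)* 157^1*359^1*3469^( - 1)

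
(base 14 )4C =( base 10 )68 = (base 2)1000100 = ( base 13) 53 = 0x44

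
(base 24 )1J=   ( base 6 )111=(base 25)1I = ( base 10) 43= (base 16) 2B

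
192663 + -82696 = 109967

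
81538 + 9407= 90945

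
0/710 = 0 = 0.00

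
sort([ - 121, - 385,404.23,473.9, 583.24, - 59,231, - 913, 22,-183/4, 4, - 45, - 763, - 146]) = [-913, - 763, - 385, - 146,- 121, - 59, - 183/4,-45, 4,22, 231, 404.23,473.9,  583.24] 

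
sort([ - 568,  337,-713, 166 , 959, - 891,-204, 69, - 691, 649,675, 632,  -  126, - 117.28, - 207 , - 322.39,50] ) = [ - 891, - 713 ,-691,-568,- 322.39, - 207  ,-204 , - 126, - 117.28,  50, 69,166, 337,  632,649, 675, 959 ] 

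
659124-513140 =145984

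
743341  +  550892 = 1294233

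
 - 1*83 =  - 83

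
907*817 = 741019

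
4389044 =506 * 8674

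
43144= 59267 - 16123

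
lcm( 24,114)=456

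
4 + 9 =13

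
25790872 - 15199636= 10591236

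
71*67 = 4757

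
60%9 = 6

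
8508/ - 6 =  - 1418 + 0/1  =  - 1418.00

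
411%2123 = 411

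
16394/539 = 2342/77 = 30.42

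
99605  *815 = 81178075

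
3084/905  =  3 + 369/905 = 3.41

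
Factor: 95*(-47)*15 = -3^1*5^2*19^1*47^1 = - 66975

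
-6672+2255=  - 4417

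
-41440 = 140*(-296 ) 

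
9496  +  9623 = 19119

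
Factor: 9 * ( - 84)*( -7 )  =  2^2*3^3*7^2=5292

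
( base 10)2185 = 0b100010001001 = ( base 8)4211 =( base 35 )1rf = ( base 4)202021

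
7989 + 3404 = 11393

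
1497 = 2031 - 534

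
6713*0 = 0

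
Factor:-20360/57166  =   - 10180/28583 = - 2^2*5^1*101^(-1)* 283^( - 1) * 509^1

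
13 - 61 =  - 48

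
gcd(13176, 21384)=216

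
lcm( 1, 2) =2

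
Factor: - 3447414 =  - 2^1*3^3*63841^1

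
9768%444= 0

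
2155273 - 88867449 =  - 86712176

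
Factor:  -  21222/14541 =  - 54/37  =  - 2^1*3^3 * 37^ (-1 )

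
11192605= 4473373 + 6719232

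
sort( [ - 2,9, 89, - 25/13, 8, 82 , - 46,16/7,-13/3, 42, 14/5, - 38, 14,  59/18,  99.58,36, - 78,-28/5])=[ - 78, - 46, - 38, - 28/5,-13/3, - 2, - 25/13, 16/7,14/5,59/18, 8,9,14, 36,  42,82,  89,99.58 ] 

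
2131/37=57+22/37 = 57.59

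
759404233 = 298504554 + 460899679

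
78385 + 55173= 133558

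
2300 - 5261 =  - 2961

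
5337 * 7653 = 40844061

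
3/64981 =3/64981 = 0.00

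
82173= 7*11739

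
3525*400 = 1410000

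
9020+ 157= 9177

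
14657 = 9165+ 5492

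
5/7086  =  5/7086 = 0.00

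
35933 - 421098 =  - 385165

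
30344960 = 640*47414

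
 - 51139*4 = -204556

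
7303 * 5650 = 41261950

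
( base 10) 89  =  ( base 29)32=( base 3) 10022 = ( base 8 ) 131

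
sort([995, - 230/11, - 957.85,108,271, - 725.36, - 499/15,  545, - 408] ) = [ - 957.85, - 725.36,  -  408, - 499/15, - 230/11, 108, 271, 545, 995]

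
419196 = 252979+166217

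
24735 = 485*51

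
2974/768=3  +  335/384 =3.87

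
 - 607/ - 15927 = 607/15927 = 0.04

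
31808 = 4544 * 7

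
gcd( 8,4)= 4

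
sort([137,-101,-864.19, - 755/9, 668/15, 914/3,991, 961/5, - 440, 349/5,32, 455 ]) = [ - 864.19, - 440, - 101, - 755/9,32, 668/15, 349/5,137, 961/5,914/3 , 455, 991 ]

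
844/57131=844/57131  =  0.01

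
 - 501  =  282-783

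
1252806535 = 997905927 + 254900608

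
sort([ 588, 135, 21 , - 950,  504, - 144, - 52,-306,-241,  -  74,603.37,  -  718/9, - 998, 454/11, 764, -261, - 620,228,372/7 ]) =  [ - 998,- 950, - 620, - 306,  -  261, - 241,  -  144 , - 718/9, - 74,  -  52, 21,454/11 , 372/7,  135, 228, 504, 588,  603.37,764]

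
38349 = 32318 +6031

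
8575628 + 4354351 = 12929979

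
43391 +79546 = 122937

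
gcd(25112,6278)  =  6278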